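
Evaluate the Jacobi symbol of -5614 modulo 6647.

Reduce the numerator: -5614 ≡ 1033 (mod 6647), so (-5614/6647) = (1033/6647).
1033 ≡ 1 (mod 4), so quadratic reciprocity gives (1033/6647) = (6647/1033). Reduce: 6647 ≡ 449 (mod 1033). Now have (449/1033).
449 ≡ 1 (mod 4), so quadratic reciprocity gives (449/1033) = (1033/449). Reduce: 1033 ≡ 135 (mod 449). Now have (135/449).
449 ≡ 1 (mod 4), so quadratic reciprocity gives (135/449) = (449/135). Reduce: 449 ≡ 44 (mod 135). Now have (44/135).
Factor out 2: 44 = 2^2·11. Since 135 ≡ 7 (mod 8), (2/135) = +1, and (2/135)^2 = +1. Now have (11/135).
Both 11 ≡ 3 and 135 ≡ 3 (mod 4), so reciprocity gives (11/135) = -(135/11). Reduce: 135 ≡ 3 (mod 11). Now have -(3/11).
Both 3 ≡ 3 and 11 ≡ 3 (mod 4), so reciprocity gives (3/11) = -(11/3). Reduce: 11 ≡ 2 (mod 3). Now have (2/3).
Factor out 2: 2 = 2. Since 3 ≡ 3 (mod 8), (2/3) = -1. Now have -(1/3).
(1/3) = 1. Collecting the sign factors: -1.

-1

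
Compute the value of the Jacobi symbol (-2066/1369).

1

Pull out -1: (-2066/1369) = (-1/1369)·(2066/1369). Since 1369 ≡ 1 (mod 4), (-1/1369) = +1. Now have (2066/1369).
Reduce the numerator: 2066 ≡ 697 (mod 1369), so (2066/1369) = (697/1369).
697 ≡ 1 (mod 4), so quadratic reciprocity gives (697/1369) = (1369/697). Reduce: 1369 ≡ 672 (mod 697). Now have (672/697).
Factor out 2: 672 = 2^5·21. Since 697 ≡ 1 (mod 8), (2/697) = +1, and (2/697)^5 = +1. Now have (21/697).
21 ≡ 1 (mod 4), so quadratic reciprocity gives (21/697) = (697/21). Reduce: 697 ≡ 4 (mod 21). Now have (4/21).
Factor out 2: 4 = 2^2. Since 21 ≡ 5 (mod 8), (2/21) = -1, and (2/21)^2 = +1. Now have (1/21).
(1/21) = 1. Collecting the sign factors: 1.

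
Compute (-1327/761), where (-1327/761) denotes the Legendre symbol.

Reduce the numerator: -1327 ≡ 195 (mod 761), so (-1327/761) = (195/761).
761 ≡ 1 (mod 4), so quadratic reciprocity gives (195/761) = (761/195). Reduce: 761 ≡ 176 (mod 195). Now have (176/195).
Factor out 2: 176 = 2^4·11. Since 195 ≡ 3 (mod 8), (2/195) = -1, and (2/195)^4 = +1. Now have (11/195).
Both 11 ≡ 3 and 195 ≡ 3 (mod 4), so reciprocity gives (11/195) = -(195/11). Reduce: 195 ≡ 8 (mod 11). Now have -(8/11).
Factor out 2: 8 = 2^3. Since 11 ≡ 3 (mod 8), (2/11) = -1, and (2/11)^3 = -1. Now have (1/11).
(1/11) = 1. Collecting the sign factors: 1.

1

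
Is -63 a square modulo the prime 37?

yes

Pull out -1: (-63/37) = (-1/37)·(63/37). Since 37 ≡ 1 (mod 4), (-1/37) = +1. Now have (63/37).
Reduce the numerator: 63 ≡ 26 (mod 37), so (63/37) = (26/37).
Factor out 2: 26 = 2·13. Since 37 ≡ 5 (mod 8), (2/37) = -1. Now have -(13/37).
13 ≡ 1 (mod 4), so quadratic reciprocity gives (13/37) = (37/13). Reduce: 37 ≡ 11 (mod 13). Now have -(11/13).
13 ≡ 1 (mod 4), so quadratic reciprocity gives (11/13) = (13/11). Reduce: 13 ≡ 2 (mod 11). Now have -(2/11).
Factor out 2: 2 = 2. Since 11 ≡ 3 (mod 8), (2/11) = -1. Now have (1/11).
(1/11) = 1. Collecting the sign factors: 1.
The Legendre symbol is 1, so x^2 ≡ -63 (mod 37) has solution.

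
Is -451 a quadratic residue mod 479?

yes

Reduce the numerator: -451 ≡ 28 (mod 479), so (-451/479) = (28/479).
Factor out 2: 28 = 2^2·7. Since 479 ≡ 7 (mod 8), (2/479) = +1, and (2/479)^2 = +1. Now have (7/479).
Both 7 ≡ 3 and 479 ≡ 3 (mod 4), so reciprocity gives (7/479) = -(479/7). Reduce: 479 ≡ 3 (mod 7). Now have -(3/7).
Both 3 ≡ 3 and 7 ≡ 3 (mod 4), so reciprocity gives (3/7) = -(7/3). Reduce: 7 ≡ 1 (mod 3). Now have (1/3).
(1/3) = 1. Collecting the sign factors: 1.
(-451/479) = 1, and 479 is prime, so -451 is a quadratic residue mod 479.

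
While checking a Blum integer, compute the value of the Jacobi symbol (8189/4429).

-1

(8189/4429)
  = (3760/4429)    [8189 ≡ 3760 mod 4429]
  = (235/4429)    [4429 ≡ 5 mod 8 ⇒ (2/4429)^4 = +1]
  = (4429/235)    [QR: 4429 ≡ 1 mod 4, sign kept]
  = (199/235)    [4429 ≡ 199 mod 235]
  = -(235/199)    [QR: both ≡ 3 mod 4, sign flips]
  = -(36/199)    [235 ≡ 36 mod 199]
  = -(9/199)    [199 ≡ 7 mod 8 ⇒ (2/199)^2 = +1]
  = -(199/9)    [QR: 9 ≡ 1 mod 4, sign kept]
  = -(1/9)    [199 ≡ 1 mod 9]
  = -1    [(1/9) = 1]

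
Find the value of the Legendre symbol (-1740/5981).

Reduce the numerator: -1740 ≡ 4241 (mod 5981), so (-1740/5981) = (4241/5981).
4241 ≡ 1 (mod 4), so quadratic reciprocity gives (4241/5981) = (5981/4241). Reduce: 5981 ≡ 1740 (mod 4241). Now have (1740/4241).
Factor out 2: 1740 = 2^2·435. Since 4241 ≡ 1 (mod 8), (2/4241) = +1, and (2/4241)^2 = +1. Now have (435/4241).
4241 ≡ 1 (mod 4), so quadratic reciprocity gives (435/4241) = (4241/435). Reduce: 4241 ≡ 326 (mod 435). Now have (326/435).
Factor out 2: 326 = 2·163. Since 435 ≡ 3 (mod 8), (2/435) = -1. Now have -(163/435).
Both 163 ≡ 3 and 435 ≡ 3 (mod 4), so reciprocity gives (163/435) = -(435/163). Reduce: 435 ≡ 109 (mod 163). Now have (109/163).
109 ≡ 1 (mod 4), so quadratic reciprocity gives (109/163) = (163/109). Reduce: 163 ≡ 54 (mod 109). Now have (54/109).
Factor out 2: 54 = 2·27. Since 109 ≡ 5 (mod 8), (2/109) = -1. Now have -(27/109).
109 ≡ 1 (mod 4), so quadratic reciprocity gives (27/109) = (109/27). Reduce: 109 ≡ 1 (mod 27). Now have -(1/27).
(1/27) = 1. Collecting the sign factors: -1.

-1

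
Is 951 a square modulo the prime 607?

yes

(951/607)
  = (344/607)    [951 ≡ 344 mod 607]
  = (43/607)    [607 ≡ 7 mod 8 ⇒ (2/607)^3 = +1]
  = -(607/43)    [QR: both ≡ 3 mod 4, sign flips]
  = -(5/43)    [607 ≡ 5 mod 43]
  = -(43/5)    [QR: 5 ≡ 1 mod 4, sign kept]
  = -(3/5)    [43 ≡ 3 mod 5]
  = -(5/3)    [QR: 5 ≡ 1 mod 4, sign kept]
  = -(2/3)    [5 ≡ 2 mod 3]
  = (1/3)    [3 ≡ 3 mod 8 ⇒ (2/3) = -1]
  = 1    [(1/3) = 1]
The Legendre symbol is 1, so x^2 ≡ 951 (mod 607) has solution.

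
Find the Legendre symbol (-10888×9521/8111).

By multiplicativity, (-10888·9521/8111) = (-10888/8111)·(9521/8111).
First factor (-10888/8111):
(-10888/8111)
  = (5334/8111)    [-10888 ≡ 5334 mod 8111]
  = (2667/8111)    [8111 ≡ 7 mod 8 ⇒ (2/8111) = +1]
  = -(8111/2667)    [QR: both ≡ 3 mod 4, sign flips]
  = -(110/2667)    [8111 ≡ 110 mod 2667]
  = (55/2667)    [2667 ≡ 3 mod 8 ⇒ (2/2667) = -1]
  = -(2667/55)    [QR: both ≡ 3 mod 4, sign flips]
  = -(27/55)    [2667 ≡ 27 mod 55]
  = (55/27)    [QR: both ≡ 3 mod 4, sign flips]
  = (1/27)    [55 ≡ 1 mod 27]
  = 1    [(1/27) = 1]
Second factor (9521/8111):
(9521/8111)
  = (1410/8111)    [9521 ≡ 1410 mod 8111]
  = (705/8111)    [8111 ≡ 7 mod 8 ⇒ (2/8111) = +1]
  = (8111/705)    [QR: 705 ≡ 1 mod 4, sign kept]
  = (356/705)    [8111 ≡ 356 mod 705]
  = (89/705)    [705 ≡ 1 mod 8 ⇒ (2/705)^2 = +1]
  = (705/89)    [QR: 89 ≡ 1 mod 4, sign kept]
  = (82/89)    [705 ≡ 82 mod 89]
  = (41/89)    [89 ≡ 1 mod 8 ⇒ (2/89) = +1]
  = (89/41)    [QR: 41 ≡ 1 mod 4, sign kept]
  = (7/41)    [89 ≡ 7 mod 41]
  = (41/7)    [QR: 41 ≡ 1 mod 4, sign kept]
  = (6/7)    [41 ≡ 6 mod 7]
  = (3/7)    [7 ≡ 7 mod 8 ⇒ (2/7) = +1]
  = -(7/3)    [QR: both ≡ 3 mod 4, sign flips]
  = -(1/3)    [7 ≡ 1 mod 3]
  = -1    [(1/3) = 1]
Product: (1)·(-1) = -1.

-1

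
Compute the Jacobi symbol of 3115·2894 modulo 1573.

By multiplicativity, (3115·2894/1573) = (3115/1573)·(2894/1573).
First factor (3115/1573):
(3115/1573)
  = (1542/1573)    [3115 ≡ 1542 mod 1573]
  = -(771/1573)    [1573 ≡ 5 mod 8 ⇒ (2/1573) = -1]
  = -(1573/771)    [QR: 1573 ≡ 1 mod 4, sign kept]
  = -(31/771)    [1573 ≡ 31 mod 771]
  = (771/31)    [QR: both ≡ 3 mod 4, sign flips]
  = (27/31)    [771 ≡ 27 mod 31]
  = -(31/27)    [QR: both ≡ 3 mod 4, sign flips]
  = -(4/27)    [31 ≡ 4 mod 27]
  = -(1/27)    [27 ≡ 3 mod 8 ⇒ (2/27)^2 = +1]
  = -1    [(1/27) = 1]
Second factor (2894/1573):
(2894/1573)
  = (1321/1573)    [2894 ≡ 1321 mod 1573]
  = (1573/1321)    [QR: 1321 ≡ 1 mod 4, sign kept]
  = (252/1321)    [1573 ≡ 252 mod 1321]
  = (63/1321)    [1321 ≡ 1 mod 8 ⇒ (2/1321)^2 = +1]
  = (1321/63)    [QR: 1321 ≡ 1 mod 4, sign kept]
  = (61/63)    [1321 ≡ 61 mod 63]
  = (63/61)    [QR: 61 ≡ 1 mod 4, sign kept]
  = (2/61)    [63 ≡ 2 mod 61]
  = -(1/61)    [61 ≡ 5 mod 8 ⇒ (2/61) = -1]
  = -1    [(1/61) = 1]
Product: (-1)·(-1) = 1.

1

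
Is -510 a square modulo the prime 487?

(-510|487)
  = -(510|487)    [487 ≡ 3 mod 4 ⇒ (-1|487) = -1]
  = -(23|487)    [510 ≡ 23 mod 487]
  = (487|23)    [QR: both ≡ 3 mod 4, sign flips]
  = (4|23)    [487 ≡ 4 mod 23]
  = (1|23)    [23 ≡ 7 mod 8 ⇒ (2|23)^2 = +1]
  = 1    [(1|23) = 1]
(-510|487) = 1, and 487 is prime, so -510 is a quadratic residue mod 487.

yes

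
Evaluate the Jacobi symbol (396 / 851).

(396 / 851)
  = (99 / 851)    [851 ≡ 3 mod 8 ⇒ (2 / 851)^2 = +1]
  = -(851 / 99)    [QR: both ≡ 3 mod 4, sign flips]
  = -(59 / 99)    [851 ≡ 59 mod 99]
  = (99 / 59)    [QR: both ≡ 3 mod 4, sign flips]
  = (40 / 59)    [99 ≡ 40 mod 59]
  = -(5 / 59)    [59 ≡ 3 mod 8 ⇒ (2 / 59)^3 = -1]
  = -(59 / 5)    [QR: 5 ≡ 1 mod 4, sign kept]
  = -(4 / 5)    [59 ≡ 4 mod 5]
  = -(1 / 5)    [5 ≡ 5 mod 8 ⇒ (2 / 5)^2 = +1]
  = -1    [(1 / 5) = 1]

-1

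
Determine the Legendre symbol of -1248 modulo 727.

1

Reduce the numerator: -1248 ≡ 206 (mod 727), so (-1248 / 727) = (206 / 727).
Factor out 2: 206 = 2·103. Since 727 ≡ 7 (mod 8), (2 / 727) = +1. Now have (103 / 727).
Both 103 ≡ 3 and 727 ≡ 3 (mod 4), so reciprocity gives (103 / 727) = -(727 / 103). Reduce: 727 ≡ 6 (mod 103). Now have -(6 / 103).
Factor out 2: 6 = 2·3. Since 103 ≡ 7 (mod 8), (2 / 103) = +1. Now have -(3 / 103).
Both 3 ≡ 3 and 103 ≡ 3 (mod 4), so reciprocity gives (3 / 103) = -(103 / 3). Reduce: 103 ≡ 1 (mod 3). Now have (1 / 3).
(1 / 3) = 1. Collecting the sign factors: 1.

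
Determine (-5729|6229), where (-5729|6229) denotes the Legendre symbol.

Reduce the numerator: -5729 ≡ 500 (mod 6229), so (-5729|6229) = (500|6229).
Factor out 2: 500 = 2^2·125. Since 6229 ≡ 5 (mod 8), (2|6229) = -1, and (2|6229)^2 = +1. Now have (125|6229).
125 ≡ 1 (mod 4), so quadratic reciprocity gives (125|6229) = (6229|125). Reduce: 6229 ≡ 104 (mod 125). Now have (104|125).
Factor out 2: 104 = 2^3·13. Since 125 ≡ 5 (mod 8), (2|125) = -1, and (2|125)^3 = -1. Now have -(13|125).
13 ≡ 1 (mod 4), so quadratic reciprocity gives (13|125) = (125|13). Reduce: 125 ≡ 8 (mod 13). Now have -(8|13).
Factor out 2: 8 = 2^3. Since 13 ≡ 5 (mod 8), (2|13) = -1, and (2|13)^3 = -1. Now have (1|13).
(1|13) = 1. Collecting the sign factors: 1.

1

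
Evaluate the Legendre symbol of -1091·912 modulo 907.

By multiplicativity, (-1091·912 / 907) = (-1091 / 907)·(912 / 907).
First factor (-1091 / 907):
Reduce the numerator: -1091 ≡ 723 (mod 907), so (-1091 / 907) = (723 / 907).
Both 723 ≡ 3 and 907 ≡ 3 (mod 4), so reciprocity gives (723 / 907) = -(907 / 723). Reduce: 907 ≡ 184 (mod 723). Now have -(184 / 723).
Factor out 2: 184 = 2^3·23. Since 723 ≡ 3 (mod 8), (2 / 723) = -1, and (2 / 723)^3 = -1. Now have (23 / 723).
Both 23 ≡ 3 and 723 ≡ 3 (mod 4), so reciprocity gives (23 / 723) = -(723 / 23). Reduce: 723 ≡ 10 (mod 23). Now have -(10 / 23).
Factor out 2: 10 = 2·5. Since 23 ≡ 7 (mod 8), (2 / 23) = +1. Now have -(5 / 23).
5 ≡ 1 (mod 4), so quadratic reciprocity gives (5 / 23) = (23 / 5). Reduce: 23 ≡ 3 (mod 5). Now have -(3 / 5).
5 ≡ 1 (mod 4), so quadratic reciprocity gives (3 / 5) = (5 / 3). Reduce: 5 ≡ 2 (mod 3). Now have -(2 / 3).
Factor out 2: 2 = 2. Since 3 ≡ 3 (mod 8), (2 / 3) = -1. Now have (1 / 3).
(1 / 3) = 1. Collecting the sign factors: 1.
Second factor (912 / 907):
Reduce the numerator: 912 ≡ 5 (mod 907), so (912 / 907) = (5 / 907).
5 ≡ 1 (mod 4), so quadratic reciprocity gives (5 / 907) = (907 / 5). Reduce: 907 ≡ 2 (mod 5). Now have (2 / 5).
Factor out 2: 2 = 2. Since 5 ≡ 5 (mod 8), (2 / 5) = -1. Now have -(1 / 5).
(1 / 5) = 1. Collecting the sign factors: -1.
Product: (1)·(-1) = -1.

-1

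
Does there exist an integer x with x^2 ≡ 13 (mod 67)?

no

(13|67)
  = (67|13)    [QR: 13 ≡ 1 mod 4, sign kept]
  = (2|13)    [67 ≡ 2 mod 13]
  = -(1|13)    [13 ≡ 5 mod 8 ⇒ (2|13) = -1]
  = -1    [(1|13) = 1]
The Legendre symbol is -1, so x^2 ≡ 13 (mod 67) has no solution.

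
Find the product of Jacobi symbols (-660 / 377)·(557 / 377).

By multiplicativity, (-660·557 / 377) = (-660 / 377)·(557 / 377).
First factor (-660 / 377):
Pull out -1: (-660 / 377) = (-1 / 377)·(660 / 377). Since 377 ≡ 1 (mod 4), (-1 / 377) = +1. Now have (660 / 377).
Reduce the numerator: 660 ≡ 283 (mod 377), so (660 / 377) = (283 / 377).
377 ≡ 1 (mod 4), so quadratic reciprocity gives (283 / 377) = (377 / 283). Reduce: 377 ≡ 94 (mod 283). Now have (94 / 283).
Factor out 2: 94 = 2·47. Since 283 ≡ 3 (mod 8), (2 / 283) = -1. Now have -(47 / 283).
Both 47 ≡ 3 and 283 ≡ 3 (mod 4), so reciprocity gives (47 / 283) = -(283 / 47). Reduce: 283 ≡ 1 (mod 47). Now have (1 / 47).
(1 / 47) = 1. Collecting the sign factors: 1.
Second factor (557 / 377):
Reduce the numerator: 557 ≡ 180 (mod 377), so (557 / 377) = (180 / 377).
Factor out 2: 180 = 2^2·45. Since 377 ≡ 1 (mod 8), (2 / 377) = +1, and (2 / 377)^2 = +1. Now have (45 / 377).
45 ≡ 1 (mod 4), so quadratic reciprocity gives (45 / 377) = (377 / 45). Reduce: 377 ≡ 17 (mod 45). Now have (17 / 45).
17 ≡ 1 (mod 4), so quadratic reciprocity gives (17 / 45) = (45 / 17). Reduce: 45 ≡ 11 (mod 17). Now have (11 / 17).
17 ≡ 1 (mod 4), so quadratic reciprocity gives (11 / 17) = (17 / 11). Reduce: 17 ≡ 6 (mod 11). Now have (6 / 11).
Factor out 2: 6 = 2·3. Since 11 ≡ 3 (mod 8), (2 / 11) = -1. Now have -(3 / 11).
Both 3 ≡ 3 and 11 ≡ 3 (mod 4), so reciprocity gives (3 / 11) = -(11 / 3). Reduce: 11 ≡ 2 (mod 3). Now have (2 / 3).
Factor out 2: 2 = 2. Since 3 ≡ 3 (mod 8), (2 / 3) = -1. Now have -(1 / 3).
(1 / 3) = 1. Collecting the sign factors: -1.
Product: (1)·(-1) = -1.

-1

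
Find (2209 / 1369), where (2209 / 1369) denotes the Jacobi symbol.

(2209 / 1369)
  = (840 / 1369)    [2209 ≡ 840 mod 1369]
  = (105 / 1369)    [1369 ≡ 1 mod 8 ⇒ (2 / 1369)^3 = +1]
  = (1369 / 105)    [QR: 105 ≡ 1 mod 4, sign kept]
  = (4 / 105)    [1369 ≡ 4 mod 105]
  = (1 / 105)    [105 ≡ 1 mod 8 ⇒ (2 / 105)^2 = +1]
  = 1    [(1 / 105) = 1]

1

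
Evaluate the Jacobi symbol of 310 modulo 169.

(310/169)
  = (141/169)    [310 ≡ 141 mod 169]
  = (169/141)    [QR: 141 ≡ 1 mod 4, sign kept]
  = (28/141)    [169 ≡ 28 mod 141]
  = (7/141)    [141 ≡ 5 mod 8 ⇒ (2/141)^2 = +1]
  = (141/7)    [QR: 141 ≡ 1 mod 4, sign kept]
  = (1/7)    [141 ≡ 1 mod 7]
  = 1    [(1/7) = 1]

1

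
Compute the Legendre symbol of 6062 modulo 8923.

1

(6062/8923)
  = -(3031/8923)    [8923 ≡ 3 mod 8 ⇒ (2/8923) = -1]
  = (8923/3031)    [QR: both ≡ 3 mod 4, sign flips]
  = (2861/3031)    [8923 ≡ 2861 mod 3031]
  = (3031/2861)    [QR: 2861 ≡ 1 mod 4, sign kept]
  = (170/2861)    [3031 ≡ 170 mod 2861]
  = -(85/2861)    [2861 ≡ 5 mod 8 ⇒ (2/2861) = -1]
  = -(2861/85)    [QR: 85 ≡ 1 mod 4, sign kept]
  = -(56/85)    [2861 ≡ 56 mod 85]
  = (7/85)    [85 ≡ 5 mod 8 ⇒ (2/85)^3 = -1]
  = (85/7)    [QR: 85 ≡ 1 mod 4, sign kept]
  = (1/7)    [85 ≡ 1 mod 7]
  = 1    [(1/7) = 1]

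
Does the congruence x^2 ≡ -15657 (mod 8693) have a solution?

yes

Reduce the numerator: -15657 ≡ 1729 (mod 8693), so (-15657/8693) = (1729/8693).
1729 ≡ 1 (mod 4), so quadratic reciprocity gives (1729/8693) = (8693/1729). Reduce: 8693 ≡ 48 (mod 1729). Now have (48/1729).
Factor out 2: 48 = 2^4·3. Since 1729 ≡ 1 (mod 8), (2/1729) = +1, and (2/1729)^4 = +1. Now have (3/1729).
1729 ≡ 1 (mod 4), so quadratic reciprocity gives (3/1729) = (1729/3). Reduce: 1729 ≡ 1 (mod 3). Now have (1/3).
(1/3) = 1. Collecting the sign factors: 1.
The Legendre symbol is 1, so x^2 ≡ -15657 (mod 8693) has solution.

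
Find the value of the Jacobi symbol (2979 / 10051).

(2979 / 10051)
  = -(10051 / 2979)    [QR: both ≡ 3 mod 4, sign flips]
  = -(1114 / 2979)    [10051 ≡ 1114 mod 2979]
  = (557 / 2979)    [2979 ≡ 3 mod 8 ⇒ (2 / 2979) = -1]
  = (2979 / 557)    [QR: 557 ≡ 1 mod 4, sign kept]
  = (194 / 557)    [2979 ≡ 194 mod 557]
  = -(97 / 557)    [557 ≡ 5 mod 8 ⇒ (2 / 557) = -1]
  = -(557 / 97)    [QR: 97 ≡ 1 mod 4, sign kept]
  = -(72 / 97)    [557 ≡ 72 mod 97]
  = -(9 / 97)    [97 ≡ 1 mod 8 ⇒ (2 / 97)^3 = +1]
  = -(97 / 9)    [QR: 9 ≡ 1 mod 4, sign kept]
  = -(7 / 9)    [97 ≡ 7 mod 9]
  = -(9 / 7)    [QR: 9 ≡ 1 mod 4, sign kept]
  = -(2 / 7)    [9 ≡ 2 mod 7]
  = -(1 / 7)    [7 ≡ 7 mod 8 ⇒ (2 / 7) = +1]
  = -1    [(1 / 7) = 1]

-1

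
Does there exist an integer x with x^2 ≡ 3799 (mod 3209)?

no

Reduce the numerator: 3799 ≡ 590 (mod 3209), so (3799/3209) = (590/3209).
Factor out 2: 590 = 2·295. Since 3209 ≡ 1 (mod 8), (2/3209) = +1. Now have (295/3209).
3209 ≡ 1 (mod 4), so quadratic reciprocity gives (295/3209) = (3209/295). Reduce: 3209 ≡ 259 (mod 295). Now have (259/295).
Both 259 ≡ 3 and 295 ≡ 3 (mod 4), so reciprocity gives (259/295) = -(295/259). Reduce: 295 ≡ 36 (mod 259). Now have -(36/259).
Factor out 2: 36 = 2^2·9. Since 259 ≡ 3 (mod 8), (2/259) = -1, and (2/259)^2 = +1. Now have -(9/259).
9 ≡ 1 (mod 4), so quadratic reciprocity gives (9/259) = (259/9). Reduce: 259 ≡ 7 (mod 9). Now have -(7/9).
9 ≡ 1 (mod 4), so quadratic reciprocity gives (7/9) = (9/7). Reduce: 9 ≡ 2 (mod 7). Now have -(2/7).
Factor out 2: 2 = 2. Since 7 ≡ 7 (mod 8), (2/7) = +1. Now have -(1/7).
(1/7) = 1. Collecting the sign factors: -1.
(3799/3209) = -1, and 3209 is prime, so 3799 is not a quadratic residue mod 3209.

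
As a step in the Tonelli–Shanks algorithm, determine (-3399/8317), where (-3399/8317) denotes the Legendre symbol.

(-3399/8317)
  = (4918/8317)    [-3399 ≡ 4918 mod 8317]
  = -(2459/8317)    [8317 ≡ 5 mod 8 ⇒ (2/8317) = -1]
  = -(8317/2459)    [QR: 8317 ≡ 1 mod 4, sign kept]
  = -(940/2459)    [8317 ≡ 940 mod 2459]
  = -(235/2459)    [2459 ≡ 3 mod 8 ⇒ (2/2459)^2 = +1]
  = (2459/235)    [QR: both ≡ 3 mod 4, sign flips]
  = (109/235)    [2459 ≡ 109 mod 235]
  = (235/109)    [QR: 109 ≡ 1 mod 4, sign kept]
  = (17/109)    [235 ≡ 17 mod 109]
  = (109/17)    [QR: 17 ≡ 1 mod 4, sign kept]
  = (7/17)    [109 ≡ 7 mod 17]
  = (17/7)    [QR: 17 ≡ 1 mod 4, sign kept]
  = (3/7)    [17 ≡ 3 mod 7]
  = -(7/3)    [QR: both ≡ 3 mod 4, sign flips]
  = -(1/3)    [7 ≡ 1 mod 3]
  = -1    [(1/3) = 1]

-1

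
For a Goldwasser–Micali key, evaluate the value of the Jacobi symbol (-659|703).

1

(-659|703)
  = -(659|703)    [703 ≡ 3 mod 4 ⇒ (-1|703) = -1]
  = (703|659)    [QR: both ≡ 3 mod 4, sign flips]
  = (44|659)    [703 ≡ 44 mod 659]
  = (11|659)    [659 ≡ 3 mod 8 ⇒ (2|659)^2 = +1]
  = -(659|11)    [QR: both ≡ 3 mod 4, sign flips]
  = -(10|11)    [659 ≡ 10 mod 11]
  = (5|11)    [11 ≡ 3 mod 8 ⇒ (2|11) = -1]
  = (11|5)    [QR: 5 ≡ 1 mod 4, sign kept]
  = (1|5)    [11 ≡ 1 mod 5]
  = 1    [(1|5) = 1]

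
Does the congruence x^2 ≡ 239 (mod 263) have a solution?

no

(239|263)
  = -(263|239)    [QR: both ≡ 3 mod 4, sign flips]
  = -(24|239)    [263 ≡ 24 mod 239]
  = -(3|239)    [239 ≡ 7 mod 8 ⇒ (2|239)^3 = +1]
  = (239|3)    [QR: both ≡ 3 mod 4, sign flips]
  = (2|3)    [239 ≡ 2 mod 3]
  = -(1|3)    [3 ≡ 3 mod 8 ⇒ (2|3) = -1]
  = -1    [(1|3) = 1]
The Legendre symbol is -1, so x^2 ≡ 239 (mod 263) has no solution.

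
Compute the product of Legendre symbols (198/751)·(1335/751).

1

By multiplicativity, (198·1335/751) = (198/751)·(1335/751).
First factor (198/751):
Factor out 2: 198 = 2·99. Since 751 ≡ 7 (mod 8), (2/751) = +1. Now have (99/751).
Both 99 ≡ 3 and 751 ≡ 3 (mod 4), so reciprocity gives (99/751) = -(751/99). Reduce: 751 ≡ 58 (mod 99). Now have -(58/99).
Factor out 2: 58 = 2·29. Since 99 ≡ 3 (mod 8), (2/99) = -1. Now have (29/99).
29 ≡ 1 (mod 4), so quadratic reciprocity gives (29/99) = (99/29). Reduce: 99 ≡ 12 (mod 29). Now have (12/29).
Factor out 2: 12 = 2^2·3. Since 29 ≡ 5 (mod 8), (2/29) = -1, and (2/29)^2 = +1. Now have (3/29).
29 ≡ 1 (mod 4), so quadratic reciprocity gives (3/29) = (29/3). Reduce: 29 ≡ 2 (mod 3). Now have (2/3).
Factor out 2: 2 = 2. Since 3 ≡ 3 (mod 8), (2/3) = -1. Now have -(1/3).
(1/3) = 1. Collecting the sign factors: -1.
Second factor (1335/751):
Reduce the numerator: 1335 ≡ 584 (mod 751), so (1335/751) = (584/751).
Factor out 2: 584 = 2^3·73. Since 751 ≡ 7 (mod 8), (2/751) = +1, and (2/751)^3 = +1. Now have (73/751).
73 ≡ 1 (mod 4), so quadratic reciprocity gives (73/751) = (751/73). Reduce: 751 ≡ 21 (mod 73). Now have (21/73).
21 ≡ 1 (mod 4), so quadratic reciprocity gives (21/73) = (73/21). Reduce: 73 ≡ 10 (mod 21). Now have (10/21).
Factor out 2: 10 = 2·5. Since 21 ≡ 5 (mod 8), (2/21) = -1. Now have -(5/21).
5 ≡ 1 (mod 4), so quadratic reciprocity gives (5/21) = (21/5). Reduce: 21 ≡ 1 (mod 5). Now have -(1/5).
(1/5) = 1. Collecting the sign factors: -1.
Product: (-1)·(-1) = 1.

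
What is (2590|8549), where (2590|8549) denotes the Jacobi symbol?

1

Factor out 2: 2590 = 2·1295. Since 8549 ≡ 5 (mod 8), (2|8549) = -1. Now have -(1295|8549).
8549 ≡ 1 (mod 4), so quadratic reciprocity gives (1295|8549) = (8549|1295). Reduce: 8549 ≡ 779 (mod 1295). Now have -(779|1295).
Both 779 ≡ 3 and 1295 ≡ 3 (mod 4), so reciprocity gives (779|1295) = -(1295|779). Reduce: 1295 ≡ 516 (mod 779). Now have (516|779).
Factor out 2: 516 = 2^2·129. Since 779 ≡ 3 (mod 8), (2|779) = -1, and (2|779)^2 = +1. Now have (129|779).
129 ≡ 1 (mod 4), so quadratic reciprocity gives (129|779) = (779|129). Reduce: 779 ≡ 5 (mod 129). Now have (5|129).
5 ≡ 1 (mod 4), so quadratic reciprocity gives (5|129) = (129|5). Reduce: 129 ≡ 4 (mod 5). Now have (4|5).
Factor out 2: 4 = 2^2. Since 5 ≡ 5 (mod 8), (2|5) = -1, and (2|5)^2 = +1. Now have (1|5).
(1|5) = 1. Collecting the sign factors: 1.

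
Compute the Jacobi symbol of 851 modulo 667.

0

(851/667)
  = (184/667)    [851 ≡ 184 mod 667]
  = -(23/667)    [667 ≡ 3 mod 8 ⇒ (2/667)^3 = -1]
  = (667/23)    [QR: both ≡ 3 mod 4, sign flips]
  = (0/23)    [667 ≡ 0 mod 23]
  = 0    [numerator 0, gcd > 1]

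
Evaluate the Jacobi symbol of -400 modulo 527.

-1

(-400/527)
  = (127/527)    [-400 ≡ 127 mod 527]
  = -(527/127)    [QR: both ≡ 3 mod 4, sign flips]
  = -(19/127)    [527 ≡ 19 mod 127]
  = (127/19)    [QR: both ≡ 3 mod 4, sign flips]
  = (13/19)    [127 ≡ 13 mod 19]
  = (19/13)    [QR: 13 ≡ 1 mod 4, sign kept]
  = (6/13)    [19 ≡ 6 mod 13]
  = -(3/13)    [13 ≡ 5 mod 8 ⇒ (2/13) = -1]
  = -(13/3)    [QR: 13 ≡ 1 mod 4, sign kept]
  = -(1/3)    [13 ≡ 1 mod 3]
  = -1    [(1/3) = 1]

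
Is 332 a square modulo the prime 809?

(332/809)
  = (83/809)    [809 ≡ 1 mod 8 ⇒ (2/809)^2 = +1]
  = (809/83)    [QR: 809 ≡ 1 mod 4, sign kept]
  = (62/83)    [809 ≡ 62 mod 83]
  = -(31/83)    [83 ≡ 3 mod 8 ⇒ (2/83) = -1]
  = (83/31)    [QR: both ≡ 3 mod 4, sign flips]
  = (21/31)    [83 ≡ 21 mod 31]
  = (31/21)    [QR: 21 ≡ 1 mod 4, sign kept]
  = (10/21)    [31 ≡ 10 mod 21]
  = -(5/21)    [21 ≡ 5 mod 8 ⇒ (2/21) = -1]
  = -(21/5)    [QR: 5 ≡ 1 mod 4, sign kept]
  = -(1/5)    [21 ≡ 1 mod 5]
  = -1    [(1/5) = 1]
(332/809) = -1, and 809 is prime, so 332 is not a quadratic residue mod 809.

no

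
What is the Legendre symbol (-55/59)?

1

(-55/59)
  = (4/59)    [-55 ≡ 4 mod 59]
  = (1/59)    [59 ≡ 3 mod 8 ⇒ (2/59)^2 = +1]
  = 1    [(1/59) = 1]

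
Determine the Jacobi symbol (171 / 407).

(171 / 407)
  = -(407 / 171)    [QR: both ≡ 3 mod 4, sign flips]
  = -(65 / 171)    [407 ≡ 65 mod 171]
  = -(171 / 65)    [QR: 65 ≡ 1 mod 4, sign kept]
  = -(41 / 65)    [171 ≡ 41 mod 65]
  = -(65 / 41)    [QR: 41 ≡ 1 mod 4, sign kept]
  = -(24 / 41)    [65 ≡ 24 mod 41]
  = -(3 / 41)    [41 ≡ 1 mod 8 ⇒ (2 / 41)^3 = +1]
  = -(41 / 3)    [QR: 41 ≡ 1 mod 4, sign kept]
  = -(2 / 3)    [41 ≡ 2 mod 3]
  = (1 / 3)    [3 ≡ 3 mod 8 ⇒ (2 / 3) = -1]
  = 1    [(1 / 3) = 1]

1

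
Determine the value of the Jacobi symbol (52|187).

-1

Factor out 2: 52 = 2^2·13. Since 187 ≡ 3 (mod 8), (2|187) = -1, and (2|187)^2 = +1. Now have (13|187).
13 ≡ 1 (mod 4), so quadratic reciprocity gives (13|187) = (187|13). Reduce: 187 ≡ 5 (mod 13). Now have (5|13).
5 ≡ 1 (mod 4), so quadratic reciprocity gives (5|13) = (13|5). Reduce: 13 ≡ 3 (mod 5). Now have (3|5).
5 ≡ 1 (mod 4), so quadratic reciprocity gives (3|5) = (5|3). Reduce: 5 ≡ 2 (mod 3). Now have (2|3).
Factor out 2: 2 = 2. Since 3 ≡ 3 (mod 8), (2|3) = -1. Now have -(1|3).
(1|3) = 1. Collecting the sign factors: -1.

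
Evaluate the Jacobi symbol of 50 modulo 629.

(50/629)
  = -(25/629)    [629 ≡ 5 mod 8 ⇒ (2/629) = -1]
  = -(629/25)    [QR: 25 ≡ 1 mod 4, sign kept]
  = -(4/25)    [629 ≡ 4 mod 25]
  = -(1/25)    [25 ≡ 1 mod 8 ⇒ (2/25)^2 = +1]
  = -1    [(1/25) = 1]

-1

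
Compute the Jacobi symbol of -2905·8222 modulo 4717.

By multiplicativity, (-2905·8222|4717) = (-2905|4717)·(8222|4717).
First factor (-2905|4717):
Pull out -1: (-2905|4717) = (-1|4717)·(2905|4717). Since 4717 ≡ 1 (mod 4), (-1|4717) = +1. Now have (2905|4717).
2905 ≡ 1 (mod 4), so quadratic reciprocity gives (2905|4717) = (4717|2905). Reduce: 4717 ≡ 1812 (mod 2905). Now have (1812|2905).
Factor out 2: 1812 = 2^2·453. Since 2905 ≡ 1 (mod 8), (2|2905) = +1, and (2|2905)^2 = +1. Now have (453|2905).
453 ≡ 1 (mod 4), so quadratic reciprocity gives (453|2905) = (2905|453). Reduce: 2905 ≡ 187 (mod 453). Now have (187|453).
453 ≡ 1 (mod 4), so quadratic reciprocity gives (187|453) = (453|187). Reduce: 453 ≡ 79 (mod 187). Now have (79|187).
Both 79 ≡ 3 and 187 ≡ 3 (mod 4), so reciprocity gives (79|187) = -(187|79). Reduce: 187 ≡ 29 (mod 79). Now have -(29|79).
29 ≡ 1 (mod 4), so quadratic reciprocity gives (29|79) = (79|29). Reduce: 79 ≡ 21 (mod 29). Now have -(21|29).
21 ≡ 1 (mod 4), so quadratic reciprocity gives (21|29) = (29|21). Reduce: 29 ≡ 8 (mod 21). Now have -(8|21).
Factor out 2: 8 = 2^3. Since 21 ≡ 5 (mod 8), (2|21) = -1, and (2|21)^3 = -1. Now have (1|21).
(1|21) = 1. Collecting the sign factors: 1.
Second factor (8222|4717):
Reduce the numerator: 8222 ≡ 3505 (mod 4717), so (8222|4717) = (3505|4717).
3505 ≡ 1 (mod 4), so quadratic reciprocity gives (3505|4717) = (4717|3505). Reduce: 4717 ≡ 1212 (mod 3505). Now have (1212|3505).
Factor out 2: 1212 = 2^2·303. Since 3505 ≡ 1 (mod 8), (2|3505) = +1, and (2|3505)^2 = +1. Now have (303|3505).
3505 ≡ 1 (mod 4), so quadratic reciprocity gives (303|3505) = (3505|303). Reduce: 3505 ≡ 172 (mod 303). Now have (172|303).
Factor out 2: 172 = 2^2·43. Since 303 ≡ 7 (mod 8), (2|303) = +1, and (2|303)^2 = +1. Now have (43|303).
Both 43 ≡ 3 and 303 ≡ 3 (mod 4), so reciprocity gives (43|303) = -(303|43). Reduce: 303 ≡ 2 (mod 43). Now have -(2|43).
Factor out 2: 2 = 2. Since 43 ≡ 3 (mod 8), (2|43) = -1. Now have (1|43).
(1|43) = 1. Collecting the sign factors: 1.
Product: (1)·(1) = 1.

1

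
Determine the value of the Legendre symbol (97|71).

(97|71)
  = (26|71)    [97 ≡ 26 mod 71]
  = (13|71)    [71 ≡ 7 mod 8 ⇒ (2|71) = +1]
  = (71|13)    [QR: 13 ≡ 1 mod 4, sign kept]
  = (6|13)    [71 ≡ 6 mod 13]
  = -(3|13)    [13 ≡ 5 mod 8 ⇒ (2|13) = -1]
  = -(13|3)    [QR: 13 ≡ 1 mod 4, sign kept]
  = -(1|3)    [13 ≡ 1 mod 3]
  = -1    [(1|3) = 1]

-1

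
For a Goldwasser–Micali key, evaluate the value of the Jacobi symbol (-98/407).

Pull out -1: (-98/407) = (-1/407)·(98/407). Since 407 ≡ 3 (mod 4), (-1/407) = -1. Now have -(98/407).
Factor out 2: 98 = 2·49. Since 407 ≡ 7 (mod 8), (2/407) = +1. Now have -(49/407).
49 ≡ 1 (mod 4), so quadratic reciprocity gives (49/407) = (407/49). Reduce: 407 ≡ 15 (mod 49). Now have -(15/49).
49 ≡ 1 (mod 4), so quadratic reciprocity gives (15/49) = (49/15). Reduce: 49 ≡ 4 (mod 15). Now have -(4/15).
Factor out 2: 4 = 2^2. Since 15 ≡ 7 (mod 8), (2/15) = +1, and (2/15)^2 = +1. Now have -(1/15).
(1/15) = 1. Collecting the sign factors: -1.

-1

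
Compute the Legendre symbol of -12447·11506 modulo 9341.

By multiplicativity, (-12447·11506 / 9341) = (-12447 / 9341)·(11506 / 9341).
First factor (-12447 / 9341):
Reduce the numerator: -12447 ≡ 6235 (mod 9341), so (-12447 / 9341) = (6235 / 9341).
9341 ≡ 1 (mod 4), so quadratic reciprocity gives (6235 / 9341) = (9341 / 6235). Reduce: 9341 ≡ 3106 (mod 6235). Now have (3106 / 6235).
Factor out 2: 3106 = 2·1553. Since 6235 ≡ 3 (mod 8), (2 / 6235) = -1. Now have -(1553 / 6235).
1553 ≡ 1 (mod 4), so quadratic reciprocity gives (1553 / 6235) = (6235 / 1553). Reduce: 6235 ≡ 23 (mod 1553). Now have -(23 / 1553).
1553 ≡ 1 (mod 4), so quadratic reciprocity gives (23 / 1553) = (1553 / 23). Reduce: 1553 ≡ 12 (mod 23). Now have -(12 / 23).
Factor out 2: 12 = 2^2·3. Since 23 ≡ 7 (mod 8), (2 / 23) = +1, and (2 / 23)^2 = +1. Now have -(3 / 23).
Both 3 ≡ 3 and 23 ≡ 3 (mod 4), so reciprocity gives (3 / 23) = -(23 / 3). Reduce: 23 ≡ 2 (mod 3). Now have (2 / 3).
Factor out 2: 2 = 2. Since 3 ≡ 3 (mod 8), (2 / 3) = -1. Now have -(1 / 3).
(1 / 3) = 1. Collecting the sign factors: -1.
Second factor (11506 / 9341):
Reduce the numerator: 11506 ≡ 2165 (mod 9341), so (11506 / 9341) = (2165 / 9341).
2165 ≡ 1 (mod 4), so quadratic reciprocity gives (2165 / 9341) = (9341 / 2165). Reduce: 9341 ≡ 681 (mod 2165). Now have (681 / 2165).
681 ≡ 1 (mod 4), so quadratic reciprocity gives (681 / 2165) = (2165 / 681). Reduce: 2165 ≡ 122 (mod 681). Now have (122 / 681).
Factor out 2: 122 = 2·61. Since 681 ≡ 1 (mod 8), (2 / 681) = +1. Now have (61 / 681).
61 ≡ 1 (mod 4), so quadratic reciprocity gives (61 / 681) = (681 / 61). Reduce: 681 ≡ 10 (mod 61). Now have (10 / 61).
Factor out 2: 10 = 2·5. Since 61 ≡ 5 (mod 8), (2 / 61) = -1. Now have -(5 / 61).
5 ≡ 1 (mod 4), so quadratic reciprocity gives (5 / 61) = (61 / 5). Reduce: 61 ≡ 1 (mod 5). Now have -(1 / 5).
(1 / 5) = 1. Collecting the sign factors: -1.
Product: (-1)·(-1) = 1.

1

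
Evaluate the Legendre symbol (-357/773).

(-357/773)
  = (357/773)    [773 ≡ 1 mod 4 ⇒ (-1/773) = +1]
  = (773/357)    [QR: 357 ≡ 1 mod 4, sign kept]
  = (59/357)    [773 ≡ 59 mod 357]
  = (357/59)    [QR: 357 ≡ 1 mod 4, sign kept]
  = (3/59)    [357 ≡ 3 mod 59]
  = -(59/3)    [QR: both ≡ 3 mod 4, sign flips]
  = -(2/3)    [59 ≡ 2 mod 3]
  = (1/3)    [3 ≡ 3 mod 8 ⇒ (2/3) = -1]
  = 1    [(1/3) = 1]

1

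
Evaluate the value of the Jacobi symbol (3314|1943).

Reduce the numerator: 3314 ≡ 1371 (mod 1943), so (3314|1943) = (1371|1943).
Both 1371 ≡ 3 and 1943 ≡ 3 (mod 4), so reciprocity gives (1371|1943) = -(1943|1371). Reduce: 1943 ≡ 572 (mod 1371). Now have -(572|1371).
Factor out 2: 572 = 2^2·143. Since 1371 ≡ 3 (mod 8), (2|1371) = -1, and (2|1371)^2 = +1. Now have -(143|1371).
Both 143 ≡ 3 and 1371 ≡ 3 (mod 4), so reciprocity gives (143|1371) = -(1371|143). Reduce: 1371 ≡ 84 (mod 143). Now have (84|143).
Factor out 2: 84 = 2^2·21. Since 143 ≡ 7 (mod 8), (2|143) = +1, and (2|143)^2 = +1. Now have (21|143).
21 ≡ 1 (mod 4), so quadratic reciprocity gives (21|143) = (143|21). Reduce: 143 ≡ 17 (mod 21). Now have (17|21).
17 ≡ 1 (mod 4), so quadratic reciprocity gives (17|21) = (21|17). Reduce: 21 ≡ 4 (mod 17). Now have (4|17).
Factor out 2: 4 = 2^2. Since 17 ≡ 1 (mod 8), (2|17) = +1, and (2|17)^2 = +1. Now have (1|17).
(1|17) = 1. Collecting the sign factors: 1.

1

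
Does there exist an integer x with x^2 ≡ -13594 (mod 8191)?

no

(-13594/8191)
  = -(13594/8191)    [8191 ≡ 3 mod 4 ⇒ (-1/8191) = -1]
  = -(5403/8191)    [13594 ≡ 5403 mod 8191]
  = (8191/5403)    [QR: both ≡ 3 mod 4, sign flips]
  = (2788/5403)    [8191 ≡ 2788 mod 5403]
  = (697/5403)    [5403 ≡ 3 mod 8 ⇒ (2/5403)^2 = +1]
  = (5403/697)    [QR: 697 ≡ 1 mod 4, sign kept]
  = (524/697)    [5403 ≡ 524 mod 697]
  = (131/697)    [697 ≡ 1 mod 8 ⇒ (2/697)^2 = +1]
  = (697/131)    [QR: 697 ≡ 1 mod 4, sign kept]
  = (42/131)    [697 ≡ 42 mod 131]
  = -(21/131)    [131 ≡ 3 mod 8 ⇒ (2/131) = -1]
  = -(131/21)    [QR: 21 ≡ 1 mod 4, sign kept]
  = -(5/21)    [131 ≡ 5 mod 21]
  = -(21/5)    [QR: 5 ≡ 1 mod 4, sign kept]
  = -(1/5)    [21 ≡ 1 mod 5]
  = -1    [(1/5) = 1]
The Legendre symbol is -1, so x^2 ≡ -13594 (mod 8191) has no solution.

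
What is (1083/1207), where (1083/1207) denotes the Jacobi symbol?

-1

(1083/1207)
  = -(1207/1083)    [QR: both ≡ 3 mod 4, sign flips]
  = -(124/1083)    [1207 ≡ 124 mod 1083]
  = -(31/1083)    [1083 ≡ 3 mod 8 ⇒ (2/1083)^2 = +1]
  = (1083/31)    [QR: both ≡ 3 mod 4, sign flips]
  = (29/31)    [1083 ≡ 29 mod 31]
  = (31/29)    [QR: 29 ≡ 1 mod 4, sign kept]
  = (2/29)    [31 ≡ 2 mod 29]
  = -(1/29)    [29 ≡ 5 mod 8 ⇒ (2/29) = -1]
  = -1    [(1/29) = 1]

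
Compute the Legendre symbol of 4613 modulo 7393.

1

4613 ≡ 1 (mod 4), so quadratic reciprocity gives (4613 / 7393) = (7393 / 4613). Reduce: 7393 ≡ 2780 (mod 4613). Now have (2780 / 4613).
Factor out 2: 2780 = 2^2·695. Since 4613 ≡ 5 (mod 8), (2 / 4613) = -1, and (2 / 4613)^2 = +1. Now have (695 / 4613).
4613 ≡ 1 (mod 4), so quadratic reciprocity gives (695 / 4613) = (4613 / 695). Reduce: 4613 ≡ 443 (mod 695). Now have (443 / 695).
Both 443 ≡ 3 and 695 ≡ 3 (mod 4), so reciprocity gives (443 / 695) = -(695 / 443). Reduce: 695 ≡ 252 (mod 443). Now have -(252 / 443).
Factor out 2: 252 = 2^2·63. Since 443 ≡ 3 (mod 8), (2 / 443) = -1, and (2 / 443)^2 = +1. Now have -(63 / 443).
Both 63 ≡ 3 and 443 ≡ 3 (mod 4), so reciprocity gives (63 / 443) = -(443 / 63). Reduce: 443 ≡ 2 (mod 63). Now have (2 / 63).
Factor out 2: 2 = 2. Since 63 ≡ 7 (mod 8), (2 / 63) = +1. Now have (1 / 63).
(1 / 63) = 1. Collecting the sign factors: 1.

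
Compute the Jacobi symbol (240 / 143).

Reduce the numerator: 240 ≡ 97 (mod 143), so (240 / 143) = (97 / 143).
97 ≡ 1 (mod 4), so quadratic reciprocity gives (97 / 143) = (143 / 97). Reduce: 143 ≡ 46 (mod 97). Now have (46 / 97).
Factor out 2: 46 = 2·23. Since 97 ≡ 1 (mod 8), (2 / 97) = +1. Now have (23 / 97).
97 ≡ 1 (mod 4), so quadratic reciprocity gives (23 / 97) = (97 / 23). Reduce: 97 ≡ 5 (mod 23). Now have (5 / 23).
5 ≡ 1 (mod 4), so quadratic reciprocity gives (5 / 23) = (23 / 5). Reduce: 23 ≡ 3 (mod 5). Now have (3 / 5).
5 ≡ 1 (mod 4), so quadratic reciprocity gives (3 / 5) = (5 / 3). Reduce: 5 ≡ 2 (mod 3). Now have (2 / 3).
Factor out 2: 2 = 2. Since 3 ≡ 3 (mod 8), (2 / 3) = -1. Now have -(1 / 3).
(1 / 3) = 1. Collecting the sign factors: -1.

-1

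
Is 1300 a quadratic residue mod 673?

yes

Reduce the numerator: 1300 ≡ 627 (mod 673), so (1300/673) = (627/673).
673 ≡ 1 (mod 4), so quadratic reciprocity gives (627/673) = (673/627). Reduce: 673 ≡ 46 (mod 627). Now have (46/627).
Factor out 2: 46 = 2·23. Since 627 ≡ 3 (mod 8), (2/627) = -1. Now have -(23/627).
Both 23 ≡ 3 and 627 ≡ 3 (mod 4), so reciprocity gives (23/627) = -(627/23). Reduce: 627 ≡ 6 (mod 23). Now have (6/23).
Factor out 2: 6 = 2·3. Since 23 ≡ 7 (mod 8), (2/23) = +1. Now have (3/23).
Both 3 ≡ 3 and 23 ≡ 3 (mod 4), so reciprocity gives (3/23) = -(23/3). Reduce: 23 ≡ 2 (mod 3). Now have -(2/3).
Factor out 2: 2 = 2. Since 3 ≡ 3 (mod 8), (2/3) = -1. Now have (1/3).
(1/3) = 1. Collecting the sign factors: 1.
(1300/673) = 1, and 673 is prime, so 1300 is a quadratic residue mod 673.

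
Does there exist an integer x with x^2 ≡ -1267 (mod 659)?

yes

(-1267|659)
  = -(1267|659)    [659 ≡ 3 mod 4 ⇒ (-1|659) = -1]
  = -(608|659)    [1267 ≡ 608 mod 659]
  = (19|659)    [659 ≡ 3 mod 8 ⇒ (2|659)^5 = -1]
  = -(659|19)    [QR: both ≡ 3 mod 4, sign flips]
  = -(13|19)    [659 ≡ 13 mod 19]
  = -(19|13)    [QR: 13 ≡ 1 mod 4, sign kept]
  = -(6|13)    [19 ≡ 6 mod 13]
  = (3|13)    [13 ≡ 5 mod 8 ⇒ (2|13) = -1]
  = (13|3)    [QR: 13 ≡ 1 mod 4, sign kept]
  = (1|3)    [13 ≡ 1 mod 3]
  = 1    [(1|3) = 1]
The Legendre symbol is 1, so x^2 ≡ -1267 (mod 659) has solution.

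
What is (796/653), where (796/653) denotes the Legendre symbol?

(796/653)
  = (143/653)    [796 ≡ 143 mod 653]
  = (653/143)    [QR: 653 ≡ 1 mod 4, sign kept]
  = (81/143)    [653 ≡ 81 mod 143]
  = (143/81)    [QR: 81 ≡ 1 mod 4, sign kept]
  = (62/81)    [143 ≡ 62 mod 81]
  = (31/81)    [81 ≡ 1 mod 8 ⇒ (2/81) = +1]
  = (81/31)    [QR: 81 ≡ 1 mod 4, sign kept]
  = (19/31)    [81 ≡ 19 mod 31]
  = -(31/19)    [QR: both ≡ 3 mod 4, sign flips]
  = -(12/19)    [31 ≡ 12 mod 19]
  = -(3/19)    [19 ≡ 3 mod 8 ⇒ (2/19)^2 = +1]
  = (19/3)    [QR: both ≡ 3 mod 4, sign flips]
  = (1/3)    [19 ≡ 1 mod 3]
  = 1    [(1/3) = 1]

1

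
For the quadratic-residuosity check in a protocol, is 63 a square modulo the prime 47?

yes

Reduce the numerator: 63 ≡ 16 (mod 47), so (63/47) = (16/47).
Factor out 2: 16 = 2^4. Since 47 ≡ 7 (mod 8), (2/47) = +1, and (2/47)^4 = +1. Now have (1/47).
(1/47) = 1. Collecting the sign factors: 1.
The Legendre symbol is 1, so x^2 ≡ 63 (mod 47) has solution.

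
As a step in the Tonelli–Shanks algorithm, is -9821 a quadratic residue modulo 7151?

(-9821/7151)
  = (4481/7151)    [-9821 ≡ 4481 mod 7151]
  = (7151/4481)    [QR: 4481 ≡ 1 mod 4, sign kept]
  = (2670/4481)    [7151 ≡ 2670 mod 4481]
  = (1335/4481)    [4481 ≡ 1 mod 8 ⇒ (2/4481) = +1]
  = (4481/1335)    [QR: 4481 ≡ 1 mod 4, sign kept]
  = (476/1335)    [4481 ≡ 476 mod 1335]
  = (119/1335)    [1335 ≡ 7 mod 8 ⇒ (2/1335)^2 = +1]
  = -(1335/119)    [QR: both ≡ 3 mod 4, sign flips]
  = -(26/119)    [1335 ≡ 26 mod 119]
  = -(13/119)    [119 ≡ 7 mod 8 ⇒ (2/119) = +1]
  = -(119/13)    [QR: 13 ≡ 1 mod 4, sign kept]
  = -(2/13)    [119 ≡ 2 mod 13]
  = (1/13)    [13 ≡ 5 mod 8 ⇒ (2/13) = -1]
  = 1    [(1/13) = 1]
The Legendre symbol is 1, so x^2 ≡ -9821 (mod 7151) has solution.

yes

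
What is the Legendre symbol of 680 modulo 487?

1

Reduce the numerator: 680 ≡ 193 (mod 487), so (680/487) = (193/487).
193 ≡ 1 (mod 4), so quadratic reciprocity gives (193/487) = (487/193). Reduce: 487 ≡ 101 (mod 193). Now have (101/193).
101 ≡ 1 (mod 4), so quadratic reciprocity gives (101/193) = (193/101). Reduce: 193 ≡ 92 (mod 101). Now have (92/101).
Factor out 2: 92 = 2^2·23. Since 101 ≡ 5 (mod 8), (2/101) = -1, and (2/101)^2 = +1. Now have (23/101).
101 ≡ 1 (mod 4), so quadratic reciprocity gives (23/101) = (101/23). Reduce: 101 ≡ 9 (mod 23). Now have (9/23).
9 ≡ 1 (mod 4), so quadratic reciprocity gives (9/23) = (23/9). Reduce: 23 ≡ 5 (mod 9). Now have (5/9).
5 ≡ 1 (mod 4), so quadratic reciprocity gives (5/9) = (9/5). Reduce: 9 ≡ 4 (mod 5). Now have (4/5).
Factor out 2: 4 = 2^2. Since 5 ≡ 5 (mod 8), (2/5) = -1, and (2/5)^2 = +1. Now have (1/5).
(1/5) = 1. Collecting the sign factors: 1.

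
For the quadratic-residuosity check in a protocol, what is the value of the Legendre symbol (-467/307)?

-1

Reduce the numerator: -467 ≡ 147 (mod 307), so (-467/307) = (147/307).
Both 147 ≡ 3 and 307 ≡ 3 (mod 4), so reciprocity gives (147/307) = -(307/147). Reduce: 307 ≡ 13 (mod 147). Now have -(13/147).
13 ≡ 1 (mod 4), so quadratic reciprocity gives (13/147) = (147/13). Reduce: 147 ≡ 4 (mod 13). Now have -(4/13).
Factor out 2: 4 = 2^2. Since 13 ≡ 5 (mod 8), (2/13) = -1, and (2/13)^2 = +1. Now have -(1/13).
(1/13) = 1. Collecting the sign factors: -1.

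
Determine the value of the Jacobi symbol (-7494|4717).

Pull out -1: (-7494|4717) = (-1|4717)·(7494|4717). Since 4717 ≡ 1 (mod 4), (-1|4717) = +1. Now have (7494|4717).
Reduce the numerator: 7494 ≡ 2777 (mod 4717), so (7494|4717) = (2777|4717).
2777 ≡ 1 (mod 4), so quadratic reciprocity gives (2777|4717) = (4717|2777). Reduce: 4717 ≡ 1940 (mod 2777). Now have (1940|2777).
Factor out 2: 1940 = 2^2·485. Since 2777 ≡ 1 (mod 8), (2|2777) = +1, and (2|2777)^2 = +1. Now have (485|2777).
485 ≡ 1 (mod 4), so quadratic reciprocity gives (485|2777) = (2777|485). Reduce: 2777 ≡ 352 (mod 485). Now have (352|485).
Factor out 2: 352 = 2^5·11. Since 485 ≡ 5 (mod 8), (2|485) = -1, and (2|485)^5 = -1. Now have -(11|485).
485 ≡ 1 (mod 4), so quadratic reciprocity gives (11|485) = (485|11). Reduce: 485 ≡ 1 (mod 11). Now have -(1|11).
(1|11) = 1. Collecting the sign factors: -1.

-1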